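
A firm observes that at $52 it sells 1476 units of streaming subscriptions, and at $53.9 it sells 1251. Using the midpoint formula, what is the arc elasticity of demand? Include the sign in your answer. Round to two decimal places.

-4.60

ΔQ = 1251 − 1476 = -225; ΔP = 53.9 − 52 = 1.9.
Midpoints: P̄ = 52.95, Q̄ = 1363.5.
ε = (ΔQ/ΔP)(P̄/Q̄) = (-225/1.9)(52.95/1363.5).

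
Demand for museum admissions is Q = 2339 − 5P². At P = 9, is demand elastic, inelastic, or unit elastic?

inelastic

Q = 1934, dQ/dP = -90.
ε = (dQ/dP)(P/Q) ≈ -0.419.
|ε| = 0.42 < 1.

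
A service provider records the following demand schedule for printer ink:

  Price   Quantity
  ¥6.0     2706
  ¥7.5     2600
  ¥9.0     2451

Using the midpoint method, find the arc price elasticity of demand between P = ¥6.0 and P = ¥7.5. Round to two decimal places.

-0.18

At P = 6.0, Q = 2706; at P = 7.5, Q = 2600.
ΔQ = -106, ΔP = 1.5. Midpoints: P̄ = 6.75, Q̄ = 2653.0.
ε = (ΔQ/ΔP)(P̄/Q̄) = (-106/1.5)(6.75/2653.0).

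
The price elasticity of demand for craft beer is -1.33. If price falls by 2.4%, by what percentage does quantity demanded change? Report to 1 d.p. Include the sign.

3.2%

%ΔQ ≈ ε × %ΔP = (-1.33)(-2.4%) = 3.19%.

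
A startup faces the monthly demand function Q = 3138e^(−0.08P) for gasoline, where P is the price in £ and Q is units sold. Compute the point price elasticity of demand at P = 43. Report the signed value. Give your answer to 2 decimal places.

At P = 43, Q = 100.619.
dQ/dP = −0.08·3138e^(−0.08P) = −0.08Q = -8.050.
ε = (dQ/dP)(P/Q) = (-8.050)(43/100.619).

-3.44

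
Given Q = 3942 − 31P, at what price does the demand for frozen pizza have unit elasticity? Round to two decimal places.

63.58

For linear demand Q = a − bP, ε = −bP/(a − bP). |ε| = 1 when bP = a − bP, i.e. P = a/(2b).
P = 3942/(2·31) = 3942/62 = 63.5806.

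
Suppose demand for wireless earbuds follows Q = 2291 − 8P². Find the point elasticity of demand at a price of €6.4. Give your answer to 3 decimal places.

At P = 6.4, Q = 1963.320.
dQ/dP = −16P = -102.400.
ε = (dQ/dP)(P/Q) = (-102.400)(6.4/1963.320).

-0.334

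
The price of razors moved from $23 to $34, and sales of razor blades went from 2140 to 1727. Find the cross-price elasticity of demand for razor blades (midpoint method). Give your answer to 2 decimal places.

ΔQ_x = 1727 − 2140 = -413; ΔP_y = 34 − 23 = 11.
Midpoints: P̄_y = 28.50, Q̄_x = 1933.5.
ε_xy = (ΔQ_x/ΔP_y)(P̄_y/Q̄_x) = (-413/11)(28.50/1933.5).

-0.55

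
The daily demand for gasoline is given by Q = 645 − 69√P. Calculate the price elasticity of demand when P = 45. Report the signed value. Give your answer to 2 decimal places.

-1.27

At P = 45, Q = 182.134.
dQ/dP = −69/(2√P) = -5.143.
ε = (dQ/dP)(P/Q) = (-5.143)(45/182.134).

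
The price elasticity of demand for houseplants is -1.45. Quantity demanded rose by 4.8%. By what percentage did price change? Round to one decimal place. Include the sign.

%ΔP ≈ %ΔQ / ε = (4.8%)/(-1.45) = -3.31%.

-3.3%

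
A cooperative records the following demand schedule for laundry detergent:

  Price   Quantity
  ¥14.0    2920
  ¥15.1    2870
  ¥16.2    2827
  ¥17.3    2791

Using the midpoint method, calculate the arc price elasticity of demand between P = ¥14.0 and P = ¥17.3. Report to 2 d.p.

-0.21

At P = 14.0, Q = 2920; at P = 17.3, Q = 2791.
ΔQ = -129, ΔP = 3.3. Midpoints: P̄ = 15.65, Q̄ = 2855.5.
ε = (ΔQ/ΔP)(P̄/Q̄) = (-129/3.3)(15.65/2855.5).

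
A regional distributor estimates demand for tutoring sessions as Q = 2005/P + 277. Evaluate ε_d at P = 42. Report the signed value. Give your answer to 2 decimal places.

-0.15

At P = 42, Q = 324.738.
dQ/dP = −2005/P² = -1.137.
ε = (dQ/dP)(P/Q) = (-1.137)(42/324.738).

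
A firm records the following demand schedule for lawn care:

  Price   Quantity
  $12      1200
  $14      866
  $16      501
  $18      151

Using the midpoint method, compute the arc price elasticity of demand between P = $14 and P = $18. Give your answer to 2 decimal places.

-5.62

At P = 14, Q = 866; at P = 18, Q = 151.
ΔQ = -715, ΔP = 4. Midpoints: P̄ = 16.00, Q̄ = 508.5.
ε = (ΔQ/ΔP)(P̄/Q̄) = (-715/4)(16.00/508.5).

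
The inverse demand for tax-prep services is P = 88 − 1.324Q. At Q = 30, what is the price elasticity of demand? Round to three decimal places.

At Q = 30, P = 88 − 1.324(30) = 48.28.
dP/dQ = −1.324, so dQ/dP = 1/(−1.324) = -0.755.
ε = (dQ/dP)(P/Q) = (-0.755)(48.28/30).

-1.216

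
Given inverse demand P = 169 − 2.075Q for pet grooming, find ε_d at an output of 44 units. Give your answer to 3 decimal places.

-0.851

At Q = 44, P = 169 − 2.075(44) = 77.70.
dP/dQ = −2.075, so dQ/dP = 1/(−2.075) = -0.482.
ε = (dQ/dP)(P/Q) = (-0.482)(77.70/44).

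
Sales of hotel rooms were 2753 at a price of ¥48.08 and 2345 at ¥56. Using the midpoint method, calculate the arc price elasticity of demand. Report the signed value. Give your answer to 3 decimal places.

ΔQ = 2345 − 2753 = -408; ΔP = 56 − 48.08 = 7.92.
Midpoints: P̄ = 52.04, Q̄ = 2549.0.
ε = (ΔQ/ΔP)(P̄/Q̄) = (-408/7.92)(52.04/2549.0).

-1.052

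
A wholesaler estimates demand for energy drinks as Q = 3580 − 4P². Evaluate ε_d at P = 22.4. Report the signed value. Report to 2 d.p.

-2.55

At P = 22.4, Q = 1572.960.
dQ/dP = −8P = -179.200.
ε = (dQ/dP)(P/Q) = (-179.200)(22.4/1572.960).
|ε| > 1, so demand is elastic at this price.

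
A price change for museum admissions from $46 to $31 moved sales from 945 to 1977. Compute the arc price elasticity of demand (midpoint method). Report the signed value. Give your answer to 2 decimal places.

-1.81

ΔQ = 1977 − 945 = 1032; ΔP = 31 − 46 = -15.
Midpoints: P̄ = 38.50, Q̄ = 1461.0.
ε = (ΔQ/ΔP)(P̄/Q̄) = (1032/-15)(38.50/1461.0).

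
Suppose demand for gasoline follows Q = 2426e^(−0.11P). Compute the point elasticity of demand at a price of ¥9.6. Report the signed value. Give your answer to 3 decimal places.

At P = 9.6, Q = 843.871.
dQ/dP = −0.11·2426e^(−0.11P) = −0.11Q = -92.826.
ε = (dQ/dP)(P/Q) = (-92.826)(9.6/843.871).
|ε| > 1, so demand is elastic at this price.

-1.056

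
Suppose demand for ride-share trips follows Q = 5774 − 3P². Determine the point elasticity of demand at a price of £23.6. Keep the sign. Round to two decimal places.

At P = 23.6, Q = 4103.120.
dQ/dP = −6P = -141.600.
ε = (dQ/dP)(P/Q) = (-141.600)(23.6/4103.120).

-0.81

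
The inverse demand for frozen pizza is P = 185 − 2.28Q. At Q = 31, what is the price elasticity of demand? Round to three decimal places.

At Q = 31, P = 185 − 2.28(31) = 114.32.
dP/dQ = −2.28, so dQ/dP = 1/(−2.28) = -0.439.
ε = (dQ/dP)(P/Q) = (-0.439)(114.32/31).

-1.617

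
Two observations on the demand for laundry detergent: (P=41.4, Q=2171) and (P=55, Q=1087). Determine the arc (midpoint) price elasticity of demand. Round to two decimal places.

ΔQ = 1087 − 2171 = -1084; ΔP = 55 − 41.4 = 13.6.
Midpoints: P̄ = 48.20, Q̄ = 1629.0.
ε = (ΔQ/ΔP)(P̄/Q̄) = (-1084/13.6)(48.20/1629.0).

-2.36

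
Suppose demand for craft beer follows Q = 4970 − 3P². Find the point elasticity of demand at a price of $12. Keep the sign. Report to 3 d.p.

At P = 12, Q = 4538.
dQ/dP = −6P = -72.
ε = (dQ/dP)(P/Q) = (-72)(12/4538).

-0.190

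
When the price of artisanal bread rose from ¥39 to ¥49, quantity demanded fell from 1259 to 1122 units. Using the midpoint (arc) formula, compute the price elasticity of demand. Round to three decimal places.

-0.506

ΔQ = 1122 − 1259 = -137; ΔP = 49 − 39 = 10.
Midpoints: P̄ = 44.00, Q̄ = 1190.5.
ε = (ΔQ/ΔP)(P̄/Q̄) = (-137/10)(44.00/1190.5).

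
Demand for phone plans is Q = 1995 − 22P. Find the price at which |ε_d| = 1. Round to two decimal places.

For linear demand Q = a − bP, ε = −bP/(a − bP). |ε| = 1 when bP = a − bP, i.e. P = a/(2b).
P = 1995/(2·22) = 1995/44 = 45.3409.

45.34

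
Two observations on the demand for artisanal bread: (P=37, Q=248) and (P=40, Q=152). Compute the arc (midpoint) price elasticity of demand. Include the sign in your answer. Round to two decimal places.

-6.16

ΔQ = 152 − 248 = -96; ΔP = 40 − 37 = 3.
Midpoints: P̄ = 38.50, Q̄ = 200.0.
ε = (ΔQ/ΔP)(P̄/Q̄) = (-96/3)(38.50/200.0).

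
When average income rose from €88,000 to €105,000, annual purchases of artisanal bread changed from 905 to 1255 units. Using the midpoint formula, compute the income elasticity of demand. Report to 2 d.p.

1.84

ΔQ = 350, ΔI = 17000. Midpoints: Ī = 96,500, Q̄ = 1080.0.
ε_I = (ΔQ/ΔI)(Ī/Q̄) = (350/17000)(96500/1080.0).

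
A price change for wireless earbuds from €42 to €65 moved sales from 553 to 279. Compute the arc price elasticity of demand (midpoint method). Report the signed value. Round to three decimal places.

-1.532

ΔQ = 279 − 553 = -274; ΔP = 65 − 42 = 23.
Midpoints: P̄ = 53.50, Q̄ = 416.0.
ε = (ΔQ/ΔP)(P̄/Q̄) = (-274/23)(53.50/416.0).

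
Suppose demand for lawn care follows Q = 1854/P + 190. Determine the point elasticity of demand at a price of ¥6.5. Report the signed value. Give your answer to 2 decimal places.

-0.60

At P = 6.5, Q = 475.231.
dQ/dP = −1854/P² = -43.882.
ε = (dQ/dP)(P/Q) = (-43.882)(6.5/475.231).
|ε| < 1, so demand is inelastic at this price.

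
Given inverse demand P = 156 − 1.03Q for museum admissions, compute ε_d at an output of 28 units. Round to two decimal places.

-4.41

At Q = 28, P = 156 − 1.03(28) = 127.16.
dP/dQ = −1.03, so dQ/dP = 1/(−1.03) = -0.971.
ε = (dQ/dP)(P/Q) = (-0.971)(127.16/28).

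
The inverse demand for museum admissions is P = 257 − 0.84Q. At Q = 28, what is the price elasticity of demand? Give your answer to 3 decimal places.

At Q = 28, P = 257 − 0.84(28) = 233.48.
dP/dQ = −0.84, so dQ/dP = 1/(−0.84) = -1.190.
ε = (dQ/dP)(P/Q) = (-1.190)(233.48/28).

-9.927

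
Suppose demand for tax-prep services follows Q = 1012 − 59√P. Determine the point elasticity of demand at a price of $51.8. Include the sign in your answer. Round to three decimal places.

At P = 51.8, Q = 587.364.
dQ/dP = −59/(2√P) = -4.099.
ε = (dQ/dP)(P/Q) = (-4.099)(51.8/587.364).

-0.361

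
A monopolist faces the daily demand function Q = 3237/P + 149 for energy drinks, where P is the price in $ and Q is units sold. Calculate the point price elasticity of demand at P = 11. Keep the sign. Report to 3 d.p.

At P = 11, Q = 443.273.
dQ/dP = −3237/P² = -26.752.
ε = (dQ/dP)(P/Q) = (-26.752)(11/443.273).

-0.664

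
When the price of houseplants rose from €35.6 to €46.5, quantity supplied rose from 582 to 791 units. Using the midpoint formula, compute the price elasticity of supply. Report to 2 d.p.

ΔQ = 791 − 582 = 209; ΔP = 46.5 − 35.6 = 10.9.
Midpoints: P̄ = 41.05, Q̄ = 686.5.
ε_s = (ΔQ/ΔP)(P̄/Q̄) = (209/10.9)(41.05/686.5).

1.15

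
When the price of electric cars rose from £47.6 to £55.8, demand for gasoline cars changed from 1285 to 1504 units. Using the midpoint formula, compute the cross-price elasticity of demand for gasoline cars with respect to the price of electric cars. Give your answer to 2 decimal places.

0.99

ΔQ_x = 1504 − 1285 = 219; ΔP_y = 55.8 − 47.6 = 8.2.
Midpoints: P̄_y = 51.70, Q̄_x = 1394.5.
ε_xy = (ΔQ_x/ΔP_y)(P̄_y/Q̄_x) = (219/8.2)(51.70/1394.5).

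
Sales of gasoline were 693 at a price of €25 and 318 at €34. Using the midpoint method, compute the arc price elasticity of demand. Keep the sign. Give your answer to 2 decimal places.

ΔQ = 318 − 693 = -375; ΔP = 34 − 25 = 9.
Midpoints: P̄ = 29.50, Q̄ = 505.5.
ε = (ΔQ/ΔP)(P̄/Q̄) = (-375/9)(29.50/505.5).

-2.43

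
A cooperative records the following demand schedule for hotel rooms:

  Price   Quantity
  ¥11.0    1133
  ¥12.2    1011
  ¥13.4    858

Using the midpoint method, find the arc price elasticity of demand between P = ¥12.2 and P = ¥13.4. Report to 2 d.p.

At P = 12.2, Q = 1011; at P = 13.4, Q = 858.
ΔQ = -153, ΔP = 1.2. Midpoints: P̄ = 12.80, Q̄ = 934.5.
ε = (ΔQ/ΔP)(P̄/Q̄) = (-153/1.2)(12.80/934.5).

-1.75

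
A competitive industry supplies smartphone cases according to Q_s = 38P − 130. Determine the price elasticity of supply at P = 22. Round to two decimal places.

1.18

At P = 22, Q_s = 706.
dQ_s/dP = 38.
ε_s = (dQ_s/dP)(P/Q_s) = (38)(22/706).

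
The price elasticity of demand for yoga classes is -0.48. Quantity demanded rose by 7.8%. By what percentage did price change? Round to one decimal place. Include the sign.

-16.3%

%ΔP ≈ %ΔQ / ε = (7.8%)/(-0.48) = -16.25%.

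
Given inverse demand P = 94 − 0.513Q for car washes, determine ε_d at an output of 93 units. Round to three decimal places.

-0.970

At Q = 93, P = 94 − 0.513(93) = 46.29.
dP/dQ = −0.513, so dQ/dP = 1/(−0.513) = -1.949.
ε = (dQ/dP)(P/Q) = (-1.949)(46.29/93).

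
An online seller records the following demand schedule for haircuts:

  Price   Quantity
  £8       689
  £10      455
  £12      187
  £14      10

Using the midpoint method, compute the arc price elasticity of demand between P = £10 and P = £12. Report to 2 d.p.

At P = 10, Q = 455; at P = 12, Q = 187.
ΔQ = -268, ΔP = 2. Midpoints: P̄ = 11.00, Q̄ = 321.0.
ε = (ΔQ/ΔP)(P̄/Q̄) = (-268/2)(11.00/321.0).

-4.59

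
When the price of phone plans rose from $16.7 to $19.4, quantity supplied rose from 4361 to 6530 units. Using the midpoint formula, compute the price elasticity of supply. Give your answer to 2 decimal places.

ΔQ = 6530 − 4361 = 2169; ΔP = 19.4 − 16.7 = 2.7.
Midpoints: P̄ = 18.05, Q̄ = 5445.5.
ε_s = (ΔQ/ΔP)(P̄/Q̄) = (2169/2.7)(18.05/5445.5).

2.66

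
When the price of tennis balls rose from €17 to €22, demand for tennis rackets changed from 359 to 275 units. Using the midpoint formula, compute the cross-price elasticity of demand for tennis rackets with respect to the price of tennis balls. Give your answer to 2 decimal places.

ΔQ_x = 275 − 359 = -84; ΔP_y = 22 − 17 = 5.
Midpoints: P̄_y = 19.50, Q̄_x = 317.0.
ε_xy = (ΔQ_x/ΔP_y)(P̄_y/Q̄_x) = (-84/5)(19.50/317.0).

-1.03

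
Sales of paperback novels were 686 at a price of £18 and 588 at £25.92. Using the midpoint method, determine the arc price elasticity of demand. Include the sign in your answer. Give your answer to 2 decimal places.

ΔQ = 588 − 686 = -98; ΔP = 25.92 − 18 = 7.92.
Midpoints: P̄ = 21.96, Q̄ = 637.0.
ε = (ΔQ/ΔP)(P̄/Q̄) = (-98/7.92)(21.96/637.0).

-0.43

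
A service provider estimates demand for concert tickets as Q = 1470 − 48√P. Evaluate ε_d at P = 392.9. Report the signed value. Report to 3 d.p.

At P = 392.9, Q = 518.558.
dQ/dP = −48/(2√P) = -1.211.
ε = (dQ/dP)(P/Q) = (-1.211)(392.9/518.558).

-0.917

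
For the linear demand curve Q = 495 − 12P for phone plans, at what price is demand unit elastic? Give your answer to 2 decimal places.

20.63

For linear demand Q = a − bP, ε = −bP/(a − bP). |ε| = 1 when bP = a − bP, i.e. P = a/(2b).
P = 495/(2·12) = 495/24 = 20.6250.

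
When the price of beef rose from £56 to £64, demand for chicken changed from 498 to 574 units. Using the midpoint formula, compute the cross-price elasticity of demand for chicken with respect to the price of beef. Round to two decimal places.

ΔQ_x = 574 − 498 = 76; ΔP_y = 64 − 56 = 8.
Midpoints: P̄_y = 60.00, Q̄_x = 536.0.
ε_xy = (ΔQ_x/ΔP_y)(P̄_y/Q̄_x) = (76/8)(60.00/536.0).

1.06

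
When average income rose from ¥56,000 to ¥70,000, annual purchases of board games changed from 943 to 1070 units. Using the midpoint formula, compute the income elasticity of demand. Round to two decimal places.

ΔQ = 127, ΔI = 14000. Midpoints: Ī = 63,000, Q̄ = 1006.5.
ε_I = (ΔQ/ΔI)(Ī/Q̄) = (127/14000)(63000/1006.5).

0.57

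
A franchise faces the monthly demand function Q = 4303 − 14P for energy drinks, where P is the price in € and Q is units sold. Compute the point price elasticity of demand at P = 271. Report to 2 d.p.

At P = 271, Q = 509.
dQ/dP = −14.
ε = (dQ/dP)(P/Q) = (-14)(271/509).

-7.45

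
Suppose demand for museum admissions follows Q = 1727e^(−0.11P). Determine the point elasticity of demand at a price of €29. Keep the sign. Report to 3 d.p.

-3.190

At P = 29, Q = 71.104.
dQ/dP = −0.11·1727e^(−0.11P) = −0.11Q = -7.821.
ε = (dQ/dP)(P/Q) = (-7.821)(29/71.104).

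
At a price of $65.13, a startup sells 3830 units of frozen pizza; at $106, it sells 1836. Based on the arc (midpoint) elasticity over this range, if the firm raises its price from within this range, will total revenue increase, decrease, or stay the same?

decrease

Arc ε = (-1994/40.87)(85.56/2833.0) ≈ -1.474.
|ε| = 1.47 > 1, so demand is elastic. A price rise therefore reduces total revenue.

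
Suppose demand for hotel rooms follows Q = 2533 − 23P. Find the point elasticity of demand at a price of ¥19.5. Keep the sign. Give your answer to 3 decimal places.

-0.215

At P = 19.5, Q = 2084.500.
dQ/dP = −23.
ε = (dQ/dP)(P/Q) = (-23)(19.5/2084.500).
|ε| < 1, so demand is inelastic at this price.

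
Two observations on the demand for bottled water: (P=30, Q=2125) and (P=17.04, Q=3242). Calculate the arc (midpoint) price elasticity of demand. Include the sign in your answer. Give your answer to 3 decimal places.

-0.755

ΔQ = 3242 − 2125 = 1117; ΔP = 17.04 − 30 = -12.96.
Midpoints: P̄ = 23.52, Q̄ = 2683.5.
ε = (ΔQ/ΔP)(P̄/Q̄) = (1117/-12.96)(23.52/2683.5).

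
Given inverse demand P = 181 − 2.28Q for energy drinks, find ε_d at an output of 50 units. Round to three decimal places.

At Q = 50, P = 181 − 2.28(50) = 67.00.
dP/dQ = −2.28, so dQ/dP = 1/(−2.28) = -0.439.
ε = (dQ/dP)(P/Q) = (-0.439)(67.00/50).

-0.588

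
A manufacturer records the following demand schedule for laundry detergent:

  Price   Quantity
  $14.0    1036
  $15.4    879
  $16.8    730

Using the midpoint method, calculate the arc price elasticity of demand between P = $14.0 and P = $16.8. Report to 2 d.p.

-1.91

At P = 14.0, Q = 1036; at P = 16.8, Q = 730.
ΔQ = -306, ΔP = 2.8. Midpoints: P̄ = 15.40, Q̄ = 883.0.
ε = (ΔQ/ΔP)(P̄/Q̄) = (-306/2.8)(15.40/883.0).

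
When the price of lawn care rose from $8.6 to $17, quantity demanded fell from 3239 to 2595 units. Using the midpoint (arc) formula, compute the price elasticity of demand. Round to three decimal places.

-0.336

ΔQ = 2595 − 3239 = -644; ΔP = 17 − 8.6 = 8.4.
Midpoints: P̄ = 12.80, Q̄ = 2917.0.
ε = (ΔQ/ΔP)(P̄/Q̄) = (-644/8.4)(12.80/2917.0).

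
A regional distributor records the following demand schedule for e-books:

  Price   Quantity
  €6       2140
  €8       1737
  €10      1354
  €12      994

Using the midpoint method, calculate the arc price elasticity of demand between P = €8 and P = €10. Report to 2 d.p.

At P = 8, Q = 1737; at P = 10, Q = 1354.
ΔQ = -383, ΔP = 2. Midpoints: P̄ = 9.00, Q̄ = 1545.5.
ε = (ΔQ/ΔP)(P̄/Q̄) = (-383/2)(9.00/1545.5).

-1.12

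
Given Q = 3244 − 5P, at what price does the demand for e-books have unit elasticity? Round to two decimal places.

For linear demand Q = a − bP, ε = −bP/(a − bP). |ε| = 1 when bP = a − bP, i.e. P = a/(2b).
P = 3244/(2·5) = 3244/10 = 324.4000.

324.40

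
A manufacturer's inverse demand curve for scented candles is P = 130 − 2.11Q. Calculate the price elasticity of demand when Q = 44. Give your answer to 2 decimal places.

At Q = 44, P = 130 − 2.11(44) = 37.16.
dP/dQ = −2.11, so dQ/dP = 1/(−2.11) = -0.474.
ε = (dQ/dP)(P/Q) = (-0.474)(37.16/44).

-0.40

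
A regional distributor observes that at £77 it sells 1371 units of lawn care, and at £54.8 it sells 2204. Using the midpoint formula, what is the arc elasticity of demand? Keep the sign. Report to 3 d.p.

-1.383

ΔQ = 2204 − 1371 = 833; ΔP = 54.8 − 77 = -22.2.
Midpoints: P̄ = 65.90, Q̄ = 1787.5.
ε = (ΔQ/ΔP)(P̄/Q̄) = (833/-22.2)(65.90/1787.5).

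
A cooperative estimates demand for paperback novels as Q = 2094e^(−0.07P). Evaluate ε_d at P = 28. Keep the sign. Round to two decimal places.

At P = 28, Q = 294.958.
dQ/dP = −0.07·2094e^(−0.07P) = −0.07Q = -20.647.
ε = (dQ/dP)(P/Q) = (-20.647)(28/294.958).
|ε| > 1, so demand is elastic at this price.

-1.96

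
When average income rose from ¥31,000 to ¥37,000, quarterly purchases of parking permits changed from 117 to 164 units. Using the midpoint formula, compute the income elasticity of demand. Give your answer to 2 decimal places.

1.90

ΔQ = 47, ΔI = 6000. Midpoints: Ī = 34,000, Q̄ = 140.5.
ε_I = (ΔQ/ΔI)(Ī/Q̄) = (47/6000)(34000/140.5).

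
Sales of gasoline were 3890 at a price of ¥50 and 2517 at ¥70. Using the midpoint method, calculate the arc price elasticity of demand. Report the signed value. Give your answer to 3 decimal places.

-1.286

ΔQ = 2517 − 3890 = -1373; ΔP = 70 − 50 = 20.
Midpoints: P̄ = 60.00, Q̄ = 3203.5.
ε = (ΔQ/ΔP)(P̄/Q̄) = (-1373/20)(60.00/3203.5).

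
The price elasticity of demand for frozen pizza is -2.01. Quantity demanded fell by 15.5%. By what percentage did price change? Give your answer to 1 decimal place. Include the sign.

7.7%

%ΔP ≈ %ΔQ / ε = (-15.5%)/(-2.01) = 7.71%.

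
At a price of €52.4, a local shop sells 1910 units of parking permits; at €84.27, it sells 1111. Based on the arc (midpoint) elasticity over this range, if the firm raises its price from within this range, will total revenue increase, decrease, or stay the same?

decrease

Arc ε = (-799/31.87)(68.33/1510.5) ≈ -1.134.
|ε| = 1.13 > 1, so demand is elastic. A price rise therefore reduces total revenue.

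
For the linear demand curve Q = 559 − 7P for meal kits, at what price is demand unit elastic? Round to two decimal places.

For linear demand Q = a − bP, ε = −bP/(a − bP). |ε| = 1 when bP = a − bP, i.e. P = a/(2b).
P = 559/(2·7) = 559/14 = 39.9286.

39.93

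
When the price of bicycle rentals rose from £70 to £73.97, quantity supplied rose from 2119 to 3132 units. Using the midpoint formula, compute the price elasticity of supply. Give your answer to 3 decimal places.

ΔQ = 3132 − 2119 = 1013; ΔP = 73.97 − 70 = 3.97.
Midpoints: P̄ = 71.98, Q̄ = 2625.5.
ε_s = (ΔQ/ΔP)(P̄/Q̄) = (1013/3.97)(71.98/2625.5).

6.996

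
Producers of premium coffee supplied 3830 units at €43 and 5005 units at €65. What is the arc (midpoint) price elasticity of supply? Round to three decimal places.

0.653

ΔQ = 5005 − 3830 = 1175; ΔP = 65 − 43 = 22.
Midpoints: P̄ = 54.00, Q̄ = 4417.5.
ε_s = (ΔQ/ΔP)(P̄/Q̄) = (1175/22)(54.00/4417.5).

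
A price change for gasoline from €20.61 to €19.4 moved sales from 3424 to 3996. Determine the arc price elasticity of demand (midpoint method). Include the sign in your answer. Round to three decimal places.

-2.549

ΔQ = 3996 − 3424 = 572; ΔP = 19.4 − 20.61 = -1.21.
Midpoints: P̄ = 20.00, Q̄ = 3710.0.
ε = (ΔQ/ΔP)(P̄/Q̄) = (572/-1.21)(20.00/3710.0).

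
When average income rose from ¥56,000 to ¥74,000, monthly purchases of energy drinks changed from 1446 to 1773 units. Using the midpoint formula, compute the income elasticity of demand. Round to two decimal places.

ΔQ = 327, ΔI = 18000. Midpoints: Ī = 65,000, Q̄ = 1609.5.
ε_I = (ΔQ/ΔI)(Ī/Q̄) = (327/18000)(65000/1609.5).

0.73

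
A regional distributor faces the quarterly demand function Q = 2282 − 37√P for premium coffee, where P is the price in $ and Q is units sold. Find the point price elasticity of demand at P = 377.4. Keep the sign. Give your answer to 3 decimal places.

At P = 377.4, Q = 1563.209.
dQ/dP = −37/(2√P) = -0.952.
ε = (dQ/dP)(P/Q) = (-0.952)(377.4/1563.209).
|ε| < 1, so demand is inelastic at this price.

-0.230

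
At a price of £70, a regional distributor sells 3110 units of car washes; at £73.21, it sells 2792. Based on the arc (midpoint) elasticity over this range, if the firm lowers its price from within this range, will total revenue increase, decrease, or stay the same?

increase

Arc ε = (-318/3.21)(71.60/2951.0) ≈ -2.404.
|ε| = 2.40 > 1, so demand is elastic. A price cut therefore raises total revenue.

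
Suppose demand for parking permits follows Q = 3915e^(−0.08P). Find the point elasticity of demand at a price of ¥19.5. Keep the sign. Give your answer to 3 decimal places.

At P = 19.5, Q = 822.683.
dQ/dP = −0.08·3915e^(−0.08P) = −0.08Q = -65.815.
ε = (dQ/dP)(P/Q) = (-65.815)(19.5/822.683).

-1.560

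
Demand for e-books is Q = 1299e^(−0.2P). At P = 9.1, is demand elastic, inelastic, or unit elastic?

elastic

Q = 210.471, dQ/dP = -42.094.
ε = (dQ/dP)(P/Q) ≈ -1.820.
|ε| = 1.82 > 1.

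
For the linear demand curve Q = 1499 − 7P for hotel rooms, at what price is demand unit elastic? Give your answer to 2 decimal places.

107.07

For linear demand Q = a − bP, ε = −bP/(a − bP). |ε| = 1 when bP = a − bP, i.e. P = a/(2b).
P = 1499/(2·7) = 1499/14 = 107.0714.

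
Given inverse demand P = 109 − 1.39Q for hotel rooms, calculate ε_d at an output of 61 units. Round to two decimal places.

-0.29

At Q = 61, P = 109 − 1.39(61) = 24.21.
dP/dQ = −1.39, so dQ/dP = 1/(−1.39) = -0.719.
ε = (dQ/dP)(P/Q) = (-0.719)(24.21/61).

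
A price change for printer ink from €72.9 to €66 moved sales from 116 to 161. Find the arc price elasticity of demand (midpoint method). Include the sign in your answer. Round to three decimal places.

ΔQ = 161 − 116 = 45; ΔP = 66 − 72.9 = -6.9.
Midpoints: P̄ = 69.45, Q̄ = 138.5.
ε = (ΔQ/ΔP)(P̄/Q̄) = (45/-6.9)(69.45/138.5).

-3.270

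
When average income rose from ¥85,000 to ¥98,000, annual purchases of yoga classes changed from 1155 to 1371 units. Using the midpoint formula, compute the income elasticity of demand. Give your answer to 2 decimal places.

ΔQ = 216, ΔI = 13000. Midpoints: Ī = 91,500, Q̄ = 1263.0.
ε_I = (ΔQ/ΔI)(Ī/Q̄) = (216/13000)(91500/1263.0).

1.20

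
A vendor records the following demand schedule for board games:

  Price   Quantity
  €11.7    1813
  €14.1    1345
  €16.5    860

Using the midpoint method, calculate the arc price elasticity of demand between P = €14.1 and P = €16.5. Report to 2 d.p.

-2.80

At P = 14.1, Q = 1345; at P = 16.5, Q = 860.
ΔQ = -485, ΔP = 2.4. Midpoints: P̄ = 15.30, Q̄ = 1102.5.
ε = (ΔQ/ΔP)(P̄/Q̄) = (-485/2.4)(15.30/1102.5).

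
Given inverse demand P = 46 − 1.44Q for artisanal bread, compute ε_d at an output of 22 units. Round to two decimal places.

At Q = 22, P = 46 − 1.44(22) = 14.32.
dP/dQ = −1.44, so dQ/dP = 1/(−1.44) = -0.694.
ε = (dQ/dP)(P/Q) = (-0.694)(14.32/22).

-0.45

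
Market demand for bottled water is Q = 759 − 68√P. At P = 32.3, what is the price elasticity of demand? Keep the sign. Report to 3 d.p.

At P = 32.3, Q = 372.535.
dQ/dP = −68/(2√P) = -5.982.
ε = (dQ/dP)(P/Q) = (-5.982)(32.3/372.535).

-0.519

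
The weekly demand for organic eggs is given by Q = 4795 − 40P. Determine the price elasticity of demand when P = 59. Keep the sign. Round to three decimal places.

-0.969

At P = 59, Q = 2435.
dQ/dP = −40.
ε = (dQ/dP)(P/Q) = (-40)(59/2435).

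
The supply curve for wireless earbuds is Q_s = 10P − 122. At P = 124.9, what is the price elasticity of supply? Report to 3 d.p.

At P = 124.9, Q_s = 1127.
dQ_s/dP = 10.
ε_s = (dQ_s/dP)(P/Q_s) = (10)(124.9/1127).

1.108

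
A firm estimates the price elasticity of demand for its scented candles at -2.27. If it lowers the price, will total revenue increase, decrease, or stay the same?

increase

|ε| = 2.27 > 1, so demand is elastic. A price cut therefore raises total revenue.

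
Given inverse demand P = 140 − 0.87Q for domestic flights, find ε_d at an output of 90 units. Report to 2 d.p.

At Q = 90, P = 140 − 0.87(90) = 61.70.
dP/dQ = −0.87, so dQ/dP = 1/(−0.87) = -1.149.
ε = (dQ/dP)(P/Q) = (-1.149)(61.70/90).

-0.79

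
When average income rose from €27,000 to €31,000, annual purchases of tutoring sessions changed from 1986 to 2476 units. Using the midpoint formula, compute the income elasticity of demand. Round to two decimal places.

1.59

ΔQ = 490, ΔI = 4000. Midpoints: Ī = 29,000, Q̄ = 2231.0.
ε_I = (ΔQ/ΔI)(Ī/Q̄) = (490/4000)(29000/2231.0).
ε_I > 0, so the good is normal.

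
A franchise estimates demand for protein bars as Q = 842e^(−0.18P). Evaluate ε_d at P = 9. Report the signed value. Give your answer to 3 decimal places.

At P = 9, Q = 166.631.
dQ/dP = −0.18·842e^(−0.18P) = −0.18Q = -29.994.
ε = (dQ/dP)(P/Q) = (-29.994)(9/166.631).

-1.620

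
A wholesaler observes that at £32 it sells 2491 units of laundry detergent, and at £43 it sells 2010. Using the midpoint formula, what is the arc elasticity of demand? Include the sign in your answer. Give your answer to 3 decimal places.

ΔQ = 2010 − 2491 = -481; ΔP = 43 − 32 = 11.
Midpoints: P̄ = 37.50, Q̄ = 2250.5.
ε = (ΔQ/ΔP)(P̄/Q̄) = (-481/11)(37.50/2250.5).

-0.729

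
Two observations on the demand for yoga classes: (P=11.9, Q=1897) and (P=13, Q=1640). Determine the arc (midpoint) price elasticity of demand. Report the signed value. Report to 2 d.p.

-1.64

ΔQ = 1640 − 1897 = -257; ΔP = 13 − 11.9 = 1.1.
Midpoints: P̄ = 12.45, Q̄ = 1768.5.
ε = (ΔQ/ΔP)(P̄/Q̄) = (-257/1.1)(12.45/1768.5).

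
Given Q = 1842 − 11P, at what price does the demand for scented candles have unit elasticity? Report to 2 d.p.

83.73

For linear demand Q = a − bP, ε = −bP/(a − bP). |ε| = 1 when bP = a − bP, i.e. P = a/(2b).
P = 1842/(2·11) = 1842/22 = 83.7273.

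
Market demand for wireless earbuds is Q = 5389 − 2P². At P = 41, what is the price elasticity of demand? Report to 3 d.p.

At P = 41, Q = 2027.
dQ/dP = −4P = -164.
ε = (dQ/dP)(P/Q) = (-164)(41/2027).
|ε| > 1, so demand is elastic at this price.

-3.317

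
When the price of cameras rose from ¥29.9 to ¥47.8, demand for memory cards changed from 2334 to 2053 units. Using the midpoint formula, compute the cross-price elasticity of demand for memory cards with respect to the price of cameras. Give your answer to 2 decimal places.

ΔQ_x = 2053 − 2334 = -281; ΔP_y = 47.8 − 29.9 = 17.9.
Midpoints: P̄_y = 38.85, Q̄_x = 2193.5.
ε_xy = (ΔQ_x/ΔP_y)(P̄_y/Q̄_x) = (-281/17.9)(38.85/2193.5).

-0.28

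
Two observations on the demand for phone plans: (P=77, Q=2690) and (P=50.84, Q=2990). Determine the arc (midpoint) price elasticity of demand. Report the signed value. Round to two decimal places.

-0.26

ΔQ = 2990 − 2690 = 300; ΔP = 50.84 − 77 = -26.16.
Midpoints: P̄ = 63.92, Q̄ = 2840.0.
ε = (ΔQ/ΔP)(P̄/Q̄) = (300/-26.16)(63.92/2840.0).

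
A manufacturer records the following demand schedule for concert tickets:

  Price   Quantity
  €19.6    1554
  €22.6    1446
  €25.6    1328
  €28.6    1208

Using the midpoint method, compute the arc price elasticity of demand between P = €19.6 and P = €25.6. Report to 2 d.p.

-0.59

At P = 19.6, Q = 1554; at P = 25.6, Q = 1328.
ΔQ = -226, ΔP = 6.0. Midpoints: P̄ = 22.60, Q̄ = 1441.0.
ε = (ΔQ/ΔP)(P̄/Q̄) = (-226/6.0)(22.60/1441.0).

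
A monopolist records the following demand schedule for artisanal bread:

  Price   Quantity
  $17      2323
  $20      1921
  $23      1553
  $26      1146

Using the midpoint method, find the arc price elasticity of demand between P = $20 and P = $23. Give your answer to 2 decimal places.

At P = 20, Q = 1921; at P = 23, Q = 1553.
ΔQ = -368, ΔP = 3. Midpoints: P̄ = 21.50, Q̄ = 1737.0.
ε = (ΔQ/ΔP)(P̄/Q̄) = (-368/3)(21.50/1737.0).

-1.52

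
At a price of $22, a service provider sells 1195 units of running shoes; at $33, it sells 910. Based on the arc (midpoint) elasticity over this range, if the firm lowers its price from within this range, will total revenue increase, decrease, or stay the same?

Arc ε = (-285/11)(27.50/1052.5) ≈ -0.677.
|ε| = 0.68 < 1, so demand is inelastic. A price cut therefore reduces total revenue.

decrease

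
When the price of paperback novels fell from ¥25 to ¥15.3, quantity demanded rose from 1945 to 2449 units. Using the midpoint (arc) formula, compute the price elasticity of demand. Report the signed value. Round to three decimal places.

ΔQ = 2449 − 1945 = 504; ΔP = 15.3 − 25 = -9.7.
Midpoints: P̄ = 20.15, Q̄ = 2197.0.
ε = (ΔQ/ΔP)(P̄/Q̄) = (504/-9.7)(20.15/2197.0).

-0.477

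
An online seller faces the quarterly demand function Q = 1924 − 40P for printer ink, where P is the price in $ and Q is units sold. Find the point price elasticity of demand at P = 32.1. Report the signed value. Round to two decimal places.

-2.01

At P = 32.1, Q = 640.
dQ/dP = −40.
ε = (dQ/dP)(P/Q) = (-40)(32.1/640).
|ε| > 1, so demand is elastic at this price.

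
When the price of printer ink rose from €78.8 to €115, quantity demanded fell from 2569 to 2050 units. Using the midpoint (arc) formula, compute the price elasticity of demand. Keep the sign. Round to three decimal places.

-0.602

ΔQ = 2050 − 2569 = -519; ΔP = 115 − 78.8 = 36.2.
Midpoints: P̄ = 96.90, Q̄ = 2309.5.
ε = (ΔQ/ΔP)(P̄/Q̄) = (-519/36.2)(96.90/2309.5).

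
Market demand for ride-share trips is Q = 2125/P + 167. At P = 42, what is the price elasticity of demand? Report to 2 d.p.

At P = 42, Q = 217.595.
dQ/dP = −2125/P² = -1.205.
ε = (dQ/dP)(P/Q) = (-1.205)(42/217.595).

-0.23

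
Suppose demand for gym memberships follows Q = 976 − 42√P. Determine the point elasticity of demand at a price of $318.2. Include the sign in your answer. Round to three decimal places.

At P = 318.2, Q = 226.797.
dQ/dP = −42/(2√P) = -1.177.
ε = (dQ/dP)(P/Q) = (-1.177)(318.2/226.797).

-1.652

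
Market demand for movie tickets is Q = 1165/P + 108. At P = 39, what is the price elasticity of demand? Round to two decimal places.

-0.22

At P = 39, Q = 137.872.
dQ/dP = −1165/P² = -0.766.
ε = (dQ/dP)(P/Q) = (-0.766)(39/137.872).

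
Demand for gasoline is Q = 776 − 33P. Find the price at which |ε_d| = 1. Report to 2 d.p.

11.76

For linear demand Q = a − bP, ε = −bP/(a − bP). |ε| = 1 when bP = a − bP, i.e. P = a/(2b).
P = 776/(2·33) = 776/66 = 11.7576.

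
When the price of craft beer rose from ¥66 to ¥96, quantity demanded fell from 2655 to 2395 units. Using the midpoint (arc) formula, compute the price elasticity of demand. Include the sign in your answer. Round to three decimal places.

ΔQ = 2395 − 2655 = -260; ΔP = 96 − 66 = 30.
Midpoints: P̄ = 81.00, Q̄ = 2525.0.
ε = (ΔQ/ΔP)(P̄/Q̄) = (-260/30)(81.00/2525.0).

-0.278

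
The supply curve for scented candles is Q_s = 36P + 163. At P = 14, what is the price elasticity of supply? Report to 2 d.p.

At P = 14, Q_s = 667.
dQ_s/dP = 36.
ε_s = (dQ_s/dP)(P/Q_s) = (36)(14/667).

0.76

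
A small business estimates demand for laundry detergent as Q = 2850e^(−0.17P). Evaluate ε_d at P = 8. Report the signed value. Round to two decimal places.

-1.36

At P = 8, Q = 731.483.
dQ/dP = −0.17·2850e^(−0.17P) = −0.17Q = -124.352.
ε = (dQ/dP)(P/Q) = (-124.352)(8/731.483).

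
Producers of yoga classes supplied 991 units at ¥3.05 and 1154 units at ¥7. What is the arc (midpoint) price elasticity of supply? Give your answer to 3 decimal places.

ΔQ = 1154 − 991 = 163; ΔP = 7 − 3.05 = 3.95.
Midpoints: P̄ = 5.03, Q̄ = 1072.5.
ε_s = (ΔQ/ΔP)(P̄/Q̄) = (163/3.95)(5.03/1072.5).

0.193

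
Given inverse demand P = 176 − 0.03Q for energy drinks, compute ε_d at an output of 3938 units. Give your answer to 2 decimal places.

At Q = 3938, P = 176 − 0.03(3938) = 57.86.
dP/dQ = −0.03, so dQ/dP = 1/(−0.03) = -33.333.
ε = (dQ/dP)(P/Q) = (-33.333)(57.86/3938).

-0.49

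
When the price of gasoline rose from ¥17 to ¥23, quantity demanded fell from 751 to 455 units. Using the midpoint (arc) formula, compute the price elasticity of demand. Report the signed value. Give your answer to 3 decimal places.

ΔQ = 455 − 751 = -296; ΔP = 23 − 17 = 6.
Midpoints: P̄ = 20.00, Q̄ = 603.0.
ε = (ΔQ/ΔP)(P̄/Q̄) = (-296/6)(20.00/603.0).

-1.636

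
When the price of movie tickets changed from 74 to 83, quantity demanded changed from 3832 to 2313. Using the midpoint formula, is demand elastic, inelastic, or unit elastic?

elastic

Arc ε ≈ -4.312.
|ε| = 4.31 > 1.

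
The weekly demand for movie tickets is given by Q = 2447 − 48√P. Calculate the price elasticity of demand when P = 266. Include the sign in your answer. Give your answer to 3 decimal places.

-0.235

At P = 266, Q = 1664.144.
dQ/dP = −48/(2√P) = -1.472.
ε = (dQ/dP)(P/Q) = (-1.472)(266/1664.144).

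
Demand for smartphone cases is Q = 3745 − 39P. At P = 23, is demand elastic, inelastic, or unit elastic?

Q = 2848, dQ/dP = -39.
ε = (dQ/dP)(P/Q) ≈ -0.315.
|ε| = 0.31 < 1.

inelastic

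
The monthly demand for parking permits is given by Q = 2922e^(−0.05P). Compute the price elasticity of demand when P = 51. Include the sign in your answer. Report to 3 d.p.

-2.550

At P = 51, Q = 228.155.
dQ/dP = −0.05·2922e^(−0.05P) = −0.05Q = -11.408.
ε = (dQ/dP)(P/Q) = (-11.408)(51/228.155).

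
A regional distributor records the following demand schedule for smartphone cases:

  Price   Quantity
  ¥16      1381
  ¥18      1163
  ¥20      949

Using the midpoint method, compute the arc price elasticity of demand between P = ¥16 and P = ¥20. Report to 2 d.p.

At P = 16, Q = 1381; at P = 20, Q = 949.
ΔQ = -432, ΔP = 4. Midpoints: P̄ = 18.00, Q̄ = 1165.0.
ε = (ΔQ/ΔP)(P̄/Q̄) = (-432/4)(18.00/1165.0).

-1.67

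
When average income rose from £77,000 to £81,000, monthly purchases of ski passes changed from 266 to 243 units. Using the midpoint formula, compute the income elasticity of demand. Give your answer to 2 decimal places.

-1.78

ΔQ = -23, ΔI = 4000. Midpoints: Ī = 79,000, Q̄ = 254.5.
ε_I = (ΔQ/ΔI)(Ī/Q̄) = (-23/4000)(79000/254.5).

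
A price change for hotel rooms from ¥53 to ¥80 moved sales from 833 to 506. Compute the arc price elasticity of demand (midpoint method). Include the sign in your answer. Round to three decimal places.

-1.203

ΔQ = 506 − 833 = -327; ΔP = 80 − 53 = 27.
Midpoints: P̄ = 66.50, Q̄ = 669.5.
ε = (ΔQ/ΔP)(P̄/Q̄) = (-327/27)(66.50/669.5).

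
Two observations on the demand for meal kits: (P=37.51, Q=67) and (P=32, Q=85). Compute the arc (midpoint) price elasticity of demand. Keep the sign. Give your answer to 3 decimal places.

ΔQ = 85 − 67 = 18; ΔP = 32 − 37.51 = -5.51.
Midpoints: P̄ = 34.75, Q̄ = 76.0.
ε = (ΔQ/ΔP)(P̄/Q̄) = (18/-5.51)(34.75/76.0).

-1.494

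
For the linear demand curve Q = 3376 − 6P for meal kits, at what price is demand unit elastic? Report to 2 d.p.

For linear demand Q = a − bP, ε = −bP/(a − bP). |ε| = 1 when bP = a − bP, i.e. P = a/(2b).
P = 3376/(2·6) = 3376/12 = 281.3333.

281.33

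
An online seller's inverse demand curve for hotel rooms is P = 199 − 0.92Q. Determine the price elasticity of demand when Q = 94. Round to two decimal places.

At Q = 94, P = 199 − 0.92(94) = 112.52.
dP/dQ = −0.92, so dQ/dP = 1/(−0.92) = -1.087.
ε = (dQ/dP)(P/Q) = (-1.087)(112.52/94).

-1.30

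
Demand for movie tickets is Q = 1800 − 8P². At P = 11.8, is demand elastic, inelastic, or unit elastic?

elastic

Q = 686.080, dQ/dP = -188.800.
ε = (dQ/dP)(P/Q) ≈ -3.247.
|ε| = 3.25 > 1.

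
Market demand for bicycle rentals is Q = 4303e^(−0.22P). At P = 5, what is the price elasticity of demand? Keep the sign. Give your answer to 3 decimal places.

-1.100

At P = 5, Q = 1432.344.
dQ/dP = −0.22·4303e^(−0.22P) = −0.22Q = -315.116.
ε = (dQ/dP)(P/Q) = (-315.116)(5/1432.344).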